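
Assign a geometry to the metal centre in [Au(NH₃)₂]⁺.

linear

Ligand charges: ammonia is neutral. With an overall charge of +1 the gold centre must be in the +1 oxidation state.
Au sits in group 11, so the d-electron count is 11 − 1 = 10.
With 2 monodentate ligands the coordination number is 2.
A d¹⁰ ion with only two ligands adopts a linear arrangement (sp hybridisation; no CFSE preference).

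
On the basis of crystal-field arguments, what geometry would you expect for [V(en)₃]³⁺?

Ligand charges: ethylenediamine is neutral. With an overall charge of +3 the vanadium centre must be in the +3 oxidation state.
Vanadium is a group-5 element; V(III) is therefore d².
Counting donor atoms: 3×ethylenediamine (bidentate) → 6 donors. Coordination number = 6.
Six donors around a single metal centre give an octahedral coordination sphere.

octahedral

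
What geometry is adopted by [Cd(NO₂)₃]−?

trigonal planar

Ligand charges: each nitro (N-bound nitrite) is −1. With an overall charge of −1 the cadmium centre must be in the +2 oxidation state.
Group 12 minus oxidation state 2 gives a d¹⁰ configuration.
Coordination number: 3.
Three ligands around a d¹⁰ centre minimise repulsion in a trigonal-planar arrangement.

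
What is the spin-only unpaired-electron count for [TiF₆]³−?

Summing ligand charges against the −3 overall charge gives an oxidation state of +3 for titanium.
Group 4 minus oxidation state 3 gives a d¹ configuration.
In an octahedral field the d¹ configuration is t₂g¹e_g⁰ (only one arrangement possible), giving 1 unpaired electron.

1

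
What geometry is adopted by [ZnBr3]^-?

Summing ligand charges against the −1 overall charge gives an oxidation state of +2 for zinc.
Zinc is a group-12 element; Zn(II) is therefore d¹⁰.
With 3 monodentate ligands the coordination number is 3.
Three ligands around a d¹⁰ centre minimise repulsion in a trigonal-planar arrangement.

trigonal planar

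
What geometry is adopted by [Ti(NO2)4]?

Summing ligand charges against the 0 overall charge gives an oxidation state of +4 for titanium.
Group 4 minus oxidation state 4 gives a d⁰ configuration.
Coordination number: 4.
A d⁰ ion has no crystal-field stabilisation preference between square planar and tetrahedral, so four ligands adopt the sterically favoured tetrahedral geometry.

tetrahedral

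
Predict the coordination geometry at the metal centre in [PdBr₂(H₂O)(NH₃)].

square planar

Ligand charges: each bromide is −1; water is neutral; ammonia is neutral. With an overall charge of 0 the palladium centre must be in the +2 oxidation state.
Pd sits in group 10, so the d-electron count is 10 − 2 = 8.
With 4 monodentate ligands the coordination number is 4.
A 4d d⁸ ion has a large crystal-field splitting; square planar leaves the high-energy d_{x²−y²} orbital empty and maximises CFSE.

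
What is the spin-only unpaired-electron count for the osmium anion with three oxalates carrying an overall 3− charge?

1

Ligand charges: each oxalate is −2. With an overall charge of −3 the osmium centre must be in the +3 oxidation state.
Osmium is a group-8 element; Os(III) is therefore d⁵.
Counting donor atoms: 3×oxalate (bidentate) → 6 donors. Coordination number = 6.
The spin state decides the count: a 5d ion has a large Δₒ and is invariably low-spin.
An octahedral low-spin d⁵ ion is t₂g⁵e_g⁰, giving 1 unpaired electron.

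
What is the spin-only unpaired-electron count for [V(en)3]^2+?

Ethylenediamine is neutral; balancing the +2 overall charge requires V(II).
Group 5 minus oxidation state 2 gives a d³ configuration.
Counting donor atoms: 3×ethylenediamine (bidentate) → 6 donors. Coordination number = 6.
In an octahedral field the d³ configuration is t₂g³e_g⁰ (only one arrangement possible), giving 3 unpaired electrons.

3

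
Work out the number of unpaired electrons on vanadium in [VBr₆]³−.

Ligand charges: each bromide is −1. With an overall charge of −3 the vanadium centre must be in the +3 oxidation state.
V sits in group 5, so the d-electron count is 5 − 3 = 2.
In an octahedral field the d² configuration is t₂g²e_g⁰ (only one arrangement possible), giving 2 unpaired electrons.

2 unpaired electrons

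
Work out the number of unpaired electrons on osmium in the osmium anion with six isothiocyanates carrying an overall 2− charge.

Each isothiocyanate is −1; balancing the −2 overall charge requires Os(IV).
Group 8 minus oxidation state 4 gives a d⁴ configuration.
The spin state decides the count: a 5d ion has a large Δₒ and is invariably low-spin.
An octahedral low-spin d⁴ ion is t₂g⁴e_g⁰, giving 2 unpaired electrons.

2 unpaired electrons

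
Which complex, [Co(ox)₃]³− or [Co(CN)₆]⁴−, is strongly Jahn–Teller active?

[Co(CN)₆]⁴−

[Co(ox)₃]³−: Summing ligand charges against the −3 overall charge gives an oxidation state of +3 for cobalt. Co sits in group 9, so the d-electron count is 9 − 3 = 6. Co(III) has an exceptionally large octahedral splitting and is low-spin with essentially every ligand except fluoride. The d⁶ configuration leaves the e_g set evenly filled (or empty) — no strong Jahn–Teller driving force.
[Co(CN)₆]⁴−: Ligand charges: each cyanide is −1. With an overall charge of −4 the cobalt centre must be in the +2 oxidation state. Group 9 minus oxidation state 2 gives a d⁷ configuration. Cyanide is a strong-field ligand (high in the spectrochemical series) for a first-row metal, so the complex is low-spin. The t₂g⁶e_g¹ (low-spin) configuration has an unevenly filled e_g set; the Jahn–Teller theorem predicts a tetragonal distortion (typically axial elongation) to lift the degeneracy.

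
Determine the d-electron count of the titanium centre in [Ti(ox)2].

d⁰

Ligand charges: each oxalate is −2. With an overall charge of 0 the titanium centre must be in the +4 oxidation state.
Titanium is a group-4 element; Ti(IV) is therefore d⁰.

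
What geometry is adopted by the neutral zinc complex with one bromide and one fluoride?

linear

Each bromide is −1; each fluoride is −1; balancing the 0 overall charge requires Zn(II).
Group 12 minus oxidation state 2 gives a d¹⁰ configuration.
With 2 monodentate ligands the coordination number is 2.
A d¹⁰ ion with only two ligands adopts a linear arrangement (sp hybridisation; no CFSE preference).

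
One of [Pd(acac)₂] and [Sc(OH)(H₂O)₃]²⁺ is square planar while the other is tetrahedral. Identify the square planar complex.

For [Pd(acac)₂]: Summing ligand charges against the 0 overall charge gives an oxidation state of +2 for palladium. Group 10 minus oxidation state 2 gives a d⁸ configuration. A 4d d⁸ ion has a large crystal-field splitting; square planar leaves the high-energy d_{x²−y²} orbital empty and maximises CFSE. → square planar.
For [Sc(OH)(H₂O)₃]²⁺: Each hydroxide is −1; water is neutral; balancing the +2 overall charge requires Sc(III). Scandium is a group-3 element; Sc(III) is therefore d⁰. A d⁰ ion has no crystal-field stabilisation preference between square planar and tetrahedral, so four ligands adopt the sterically favoured tetrahedral geometry. → tetrahedral.

[Pd(acac)₂]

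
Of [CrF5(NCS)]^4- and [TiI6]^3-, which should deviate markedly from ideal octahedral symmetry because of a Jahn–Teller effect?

[CrF5(NCS)]^4-: Summing ligand charges against the −4 overall charge gives an oxidation state of +2 for chromium. Group 6 minus oxidation state 2 gives a d⁴ configuration. Fluoride and isothiocyanate are weak-field ligands for a first-row metal, so the complex is high-spin. The t₂g³e_g¹ (high-spin) configuration has an unevenly filled e_g set; the Jahn–Teller theorem predicts a tetragonal distortion (typically axial elongation) to lift the degeneracy.
[TiI6]^3-: Ligand charges: each iodide is −1. With an overall charge of −3 the titanium centre must be in the +3 oxidation state. Ti sits in group 4, so the d-electron count is 4 − 3 = 1. The d¹ configuration leaves the e_g set evenly filled (or empty) — no strong Jahn–Teller driving force.

[CrF5(NCS)]^4-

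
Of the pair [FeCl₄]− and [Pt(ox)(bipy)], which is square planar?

For [FeCl₄]−: Ligand charges: each chloride is −1. With an overall charge of −1 the iron centre must be in the +3 oxidation state. Iron is a group-8 element; Fe(III) is therefore d⁵. A high-spin d⁵ ion has zero CFSE in either geometry, so four ligands adopt the sterically favoured tetrahedral geometry. → tetrahedral.
For [Pt(ox)(bipy)]: Summing ligand charges against the 0 overall charge gives an oxidation state of +2 for platinum. Group 10 minus oxidation state 2 gives a d⁸ configuration. A 5d d⁸ ion has a large crystal-field splitting; square planar leaves the high-energy d_{x²−y²} orbital empty and maximises CFSE. → square planar.

[Pt(ox)(bipy)]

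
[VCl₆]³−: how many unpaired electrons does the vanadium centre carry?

2

Ligand charges: each chloride is −1. With an overall charge of −3 the vanadium centre must be in the +3 oxidation state.
Group 5 minus oxidation state 3 gives a d² configuration.
In an octahedral field the d² configuration is t₂g²e_g⁰ (only one arrangement possible), giving 2 unpaired electrons.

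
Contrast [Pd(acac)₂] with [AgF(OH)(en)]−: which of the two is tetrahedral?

For [Pd(acac)₂]: Ligand charges: each acetylacetonate is −1. With an overall charge of 0 the palladium centre must be in the +2 oxidation state. Pd sits in group 10, so the d-electron count is 10 − 2 = 8. A 4d d⁸ ion has a large crystal-field splitting; square planar leaves the high-energy d_{x²−y²} orbital empty and maximises CFSE. → square planar.
For [AgF(OH)(en)]−: Each fluoride is −1; each hydroxide is −1; ethylenediamine is neutral; balancing the −1 overall charge requires Ag(I). Silver is a group-11 element; Ag(I) is therefore d¹⁰. A d¹⁰ ion has no crystal-field stabilisation preference between square planar and tetrahedral, so four ligands adopt the sterically favoured tetrahedral geometry. → tetrahedral.

[AgF(OH)(en)]−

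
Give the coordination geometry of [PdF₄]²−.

square planar

Each fluoride is −1; balancing the −2 overall charge requires Pd(II).
Group 10 minus oxidation state 2 gives a d⁸ configuration.
Coordination number: 4.
A 4d d⁸ ion has a large crystal-field splitting; square planar leaves the high-energy d_{x²−y²} orbital empty and maximises CFSE.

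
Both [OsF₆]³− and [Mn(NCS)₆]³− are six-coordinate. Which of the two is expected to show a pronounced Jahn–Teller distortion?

[OsF₆]³−: Summing ligand charges against the −3 overall charge gives an oxidation state of +3 for osmium. Osmium is a group-8 element; Os(III) is therefore d⁵. A 5d ion has a large Δₒ and is invariably low-spin. The d⁵ configuration leaves the e_g set evenly filled (or empty) — no strong Jahn–Teller driving force.
[Mn(NCS)₆]³−: Summing ligand charges against the −3 overall charge gives an oxidation state of +3 for manganese. Mn sits in group 7, so the d-electron count is 7 − 3 = 4. Isothiocyanate is a weak-field ligand for a first-row metal, so the complex is high-spin. The t₂g³e_g¹ (high-spin) configuration has an unevenly filled e_g set; the Jahn–Teller theorem predicts a tetragonal distortion (typically axial elongation) to lift the degeneracy.

[Mn(NCS)₆]³−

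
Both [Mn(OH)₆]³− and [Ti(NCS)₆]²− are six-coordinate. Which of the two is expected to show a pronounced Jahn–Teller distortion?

[Mn(OH)₆]³−

[Mn(OH)₆]³−: Summing ligand charges against the −3 overall charge gives an oxidation state of +3 for manganese. Group 7 minus oxidation state 3 gives a d⁴ configuration. Hydroxide is a weak-field ligand for a first-row metal, so the complex is high-spin. The t₂g³e_g¹ (high-spin) configuration has an unevenly filled e_g set; the Jahn–Teller theorem predicts a tetragonal distortion (typically axial elongation) to lift the degeneracy.
[Ti(NCS)₆]²−: Summing ligand charges against the −2 overall charge gives an oxidation state of +4 for titanium. Titanium is a group-4 element; Ti(IV) is therefore d⁰. The d⁰ configuration leaves the e_g set evenly filled (or empty) — no strong Jahn–Teller driving force.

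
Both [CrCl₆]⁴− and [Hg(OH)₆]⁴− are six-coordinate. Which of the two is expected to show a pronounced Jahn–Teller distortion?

[CrCl₆]⁴−

[CrCl₆]⁴−: Each chloride is −1; balancing the −4 overall charge requires Cr(II). Chromium is a group-6 element; Cr(II) is therefore d⁴. Chloride is a weak-field ligand for a first-row metal, so the complex is high-spin. The t₂g³e_g¹ (high-spin) configuration has an unevenly filled e_g set; the Jahn–Teller theorem predicts a tetragonal distortion (typically axial elongation) to lift the degeneracy.
[Hg(OH)₆]⁴−: Summing ligand charges against the −4 overall charge gives an oxidation state of +2 for mercury. Mercury is a group-12 element; Hg(II) is therefore d¹⁰. The d¹⁰ configuration leaves the e_g set evenly filled (or empty) — no strong Jahn–Teller driving force.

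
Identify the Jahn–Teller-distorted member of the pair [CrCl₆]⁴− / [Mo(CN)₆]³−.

[CrCl₆]⁴−

[CrCl₆]⁴−: Ligand charges: each chloride is −1. With an overall charge of −4 the chromium centre must be in the +2 oxidation state. Chromium is a group-6 element; Cr(II) is therefore d⁴. Chloride is a weak-field ligand for a first-row metal, so the complex is high-spin. The t₂g³e_g¹ (high-spin) configuration has an unevenly filled e_g set; the Jahn–Teller theorem predicts a tetragonal distortion (typically axial elongation) to lift the degeneracy.
[Mo(CN)₆]³−: Each cyanide is −1; balancing the −3 overall charge requires Mo(III). Group 6 minus oxidation state 3 gives a d³ configuration. The d³ configuration leaves the e_g set evenly filled (or empty) — no strong Jahn–Teller driving force.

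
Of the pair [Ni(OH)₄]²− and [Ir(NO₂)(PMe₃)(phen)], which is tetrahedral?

For [Ni(OH)₄]²−: Each hydroxide is −1; balancing the −2 overall charge requires Ni(II). Nickel is a group-10 element; Ni(II) is therefore d⁸. Hydroxide is a weak-field ligand. With weak-field ligands the CFSE gain from square planar is small, so a 3d d⁸ ion takes the sterically preferred tetrahedral geometry. → tetrahedral.
For [Ir(NO₂)(PMe₃)(phen)]: Each nitro (N-bound nitrite) is −1; trimethylphosphine is neutral; 1,10-phenanthroline is neutral; balancing the 0 overall charge requires Ir(I). Ir sits in group 9, so the d-electron count is 9 − 1 = 8. A 5d d⁸ ion has a large crystal-field splitting; square planar leaves the high-energy d_{x²−y²} orbital empty and maximises CFSE. → square planar.

[Ni(OH)₄]²−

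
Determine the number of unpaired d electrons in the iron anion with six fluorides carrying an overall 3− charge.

Ligand charges: each fluoride is −1. With an overall charge of −3 the iron centre must be in the +3 oxidation state.
Group 8 minus oxidation state 3 gives a d⁵ configuration.
The spin state decides the count: Fluoride is a weak-field ligand for a first-row metal, so the complex is high-spin.
An octahedral high-spin d⁵ ion is t₂g³e_g², giving 5 unpaired electrons.

5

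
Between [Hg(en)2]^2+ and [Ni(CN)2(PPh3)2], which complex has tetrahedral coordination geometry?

[Hg(en)2]^2+

For [Hg(en)2]^2+: Ligand charges: ethylenediamine is neutral. With an overall charge of +2 the mercury centre must be in the +2 oxidation state. Group 12 minus oxidation state 2 gives a d¹⁰ configuration. A d¹⁰ ion has no crystal-field stabilisation preference between square planar and tetrahedral, so four ligands adopt the sterically favoured tetrahedral geometry. → tetrahedral.
For [Ni(CN)2(PPh3)2]: Each cyanide is −1; triphenylphosphine is neutral; balancing the 0 overall charge requires Ni(II). Nickel is a group-10 element; Ni(II) is therefore d⁸. Cyanide and triphenylphosphine are strong-field ligands (high in the spectrochemical series). A 3d d⁸ ion with strong-field ligands gains enough CFSE to favour square planar over tetrahedral. → square planar.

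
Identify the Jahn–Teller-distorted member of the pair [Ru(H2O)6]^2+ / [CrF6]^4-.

[CrF6]^4-

[Ru(H2O)6]^2+: Water is neutral; balancing the +2 overall charge requires Ru(II). Group 8 minus oxidation state 2 gives a d⁶ configuration. A 4d ion has a large Δₒ and is invariably low-spin. The d⁶ configuration leaves the e_g set evenly filled (or empty) — no strong Jahn–Teller driving force.
[CrF6]^4-: Summing ligand charges against the −4 overall charge gives an oxidation state of +2 for chromium. Cr sits in group 6, so the d-electron count is 6 − 2 = 4. Fluoride is a weak-field ligand for a first-row metal, so the complex is high-spin. The t₂g³e_g¹ (high-spin) configuration has an unevenly filled e_g set; the Jahn–Teller theorem predicts a tetragonal distortion (typically axial elongation) to lift the degeneracy.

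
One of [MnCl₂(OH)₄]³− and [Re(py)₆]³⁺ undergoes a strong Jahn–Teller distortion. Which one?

[MnCl₂(OH)₄]³−: Ligand charges: each chloride is −1; each hydroxide is −1. With an overall charge of −3 the manganese centre must be in the +3 oxidation state. Mn sits in group 7, so the d-electron count is 7 − 3 = 4. Chloride and hydroxide are weak-field ligands for a first-row metal, so the complex is high-spin. The t₂g³e_g¹ (high-spin) configuration has an unevenly filled e_g set; the Jahn–Teller theorem predicts a tetragonal distortion (typically axial elongation) to lift the degeneracy.
[Re(py)₆]³⁺: Pyridine is neutral; balancing the +3 overall charge requires Re(III). Re sits in group 7, so the d-electron count is 7 − 3 = 4. A 5d ion has a large Δₒ and is invariably low-spin. The d⁴ configuration leaves the e_g set evenly filled (or empty) — no strong Jahn–Teller driving force.

[MnCl₂(OH)₄]³−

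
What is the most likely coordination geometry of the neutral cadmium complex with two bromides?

Each bromide is −1; balancing the 0 overall charge requires Cd(II).
Group 12 minus oxidation state 2 gives a d¹⁰ configuration.
Coordination number: 2.
A d¹⁰ ion with only two ligands adopts a linear arrangement (sp hybridisation; no CFSE preference).

linear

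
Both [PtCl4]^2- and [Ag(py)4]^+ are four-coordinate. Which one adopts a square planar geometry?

For [PtCl4]^2-: Summing ligand charges against the −2 overall charge gives an oxidation state of +2 for platinum. Group 10 minus oxidation state 2 gives a d⁸ configuration. A 5d d⁸ ion has a large crystal-field splitting; square planar leaves the high-energy d_{x²−y²} orbital empty and maximises CFSE. → square planar.
For [Ag(py)4]^+: Summing ligand charges against the +1 overall charge gives an oxidation state of +1 for silver. Group 11 minus oxidation state 1 gives a d¹⁰ configuration. A d¹⁰ ion has no crystal-field stabilisation preference between square planar and tetrahedral, so four ligands adopt the sterically favoured tetrahedral geometry. → tetrahedral.

[PtCl4]^2-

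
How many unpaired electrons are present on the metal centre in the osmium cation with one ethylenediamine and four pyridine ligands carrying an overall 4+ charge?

Ethylenediamine is neutral; pyridine is neutral; balancing the +4 overall charge requires Os(IV).
Os sits in group 8, so the d-electron count is 8 − 4 = 4.
Counting donor atoms: 1×ethylenediamine (bidentate) → 2 donors; 4×pyridine (monodentate) → 4 donors. Coordination number = 6.
The spin state decides the count: a 5d ion has a large Δₒ and is invariably low-spin.
An octahedral low-spin d⁴ ion is t₂g⁴e_g⁰, giving 2 unpaired electrons.

2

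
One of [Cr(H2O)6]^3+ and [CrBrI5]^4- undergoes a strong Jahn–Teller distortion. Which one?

[Cr(H2O)6]^3+: Water is neutral; balancing the +3 overall charge requires Cr(III). Chromium is a group-6 element; Cr(III) is therefore d³. The d³ configuration leaves the e_g set evenly filled (or empty) — no strong Jahn–Teller driving force.
[CrBrI5]^4-: Each bromide is −1; each iodide is −1; balancing the −4 overall charge requires Cr(II). Group 6 minus oxidation state 2 gives a d⁴ configuration. Bromide and iodide are weak-field ligands for a first-row metal, so the complex is high-spin. The t₂g³e_g¹ (high-spin) configuration has an unevenly filled e_g set; the Jahn–Teller theorem predicts a tetragonal distortion (typically axial elongation) to lift the degeneracy.

[CrBrI5]^4-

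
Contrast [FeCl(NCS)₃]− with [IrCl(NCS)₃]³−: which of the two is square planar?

[IrCl(NCS)₃]³−

For [FeCl(NCS)₃]−: Summing ligand charges against the −1 overall charge gives an oxidation state of +3 for iron. Fe sits in group 8, so the d-electron count is 8 − 3 = 5. A high-spin d⁵ ion has zero CFSE in either geometry, so four ligands adopt the sterically favoured tetrahedral geometry. → tetrahedral.
For [IrCl(NCS)₃]³−: Each chloride is −1; each isothiocyanate is −1; balancing the −3 overall charge requires Ir(I). Iridium is a group-9 element; Ir(I) is therefore d⁸. A 5d d⁸ ion has a large crystal-field splitting; square planar leaves the high-energy d_{x²−y²} orbital empty and maximises CFSE. → square planar.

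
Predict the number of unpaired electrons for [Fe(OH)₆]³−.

Ligand charges: each hydroxide is −1. With an overall charge of −3 the iron centre must be in the +3 oxidation state.
Fe sits in group 8, so the d-electron count is 8 − 3 = 5.
The spin state decides the count: Hydroxide is a weak-field ligand for a first-row metal, so the complex is high-spin.
An octahedral high-spin d⁵ ion is t₂g³e_g², giving 5 unpaired electrons.

5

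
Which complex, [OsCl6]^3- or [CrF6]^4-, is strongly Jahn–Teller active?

[OsCl6]^3-: Ligand charges: each chloride is −1. With an overall charge of −3 the osmium centre must be in the +3 oxidation state. Os sits in group 8, so the d-electron count is 8 − 3 = 5. A 5d ion has a large Δₒ and is invariably low-spin. The d⁵ configuration leaves the e_g set evenly filled (or empty) — no strong Jahn–Teller driving force.
[CrF6]^4-: Each fluoride is −1; balancing the −4 overall charge requires Cr(II). Group 6 minus oxidation state 2 gives a d⁴ configuration. Fluoride is a weak-field ligand for a first-row metal, so the complex is high-spin. The t₂g³e_g¹ (high-spin) configuration has an unevenly filled e_g set; the Jahn–Teller theorem predicts a tetragonal distortion (typically axial elongation) to lift the degeneracy.

[CrF6]^4-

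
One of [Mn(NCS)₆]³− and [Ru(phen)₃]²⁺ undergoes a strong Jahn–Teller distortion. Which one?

[Mn(NCS)₆]³−: Each isothiocyanate is −1; balancing the −3 overall charge requires Mn(III). Manganese is a group-7 element; Mn(III) is therefore d⁴. Isothiocyanate is a weak-field ligand for a first-row metal, so the complex is high-spin. The t₂g³e_g¹ (high-spin) configuration has an unevenly filled e_g set; the Jahn–Teller theorem predicts a tetragonal distortion (typically axial elongation) to lift the degeneracy.
[Ru(phen)₃]²⁺: Summing ligand charges against the +2 overall charge gives an oxidation state of +2 for ruthenium. Ru sits in group 8, so the d-electron count is 8 − 2 = 6. A 4d ion has a large Δₒ and is invariably low-spin. The d⁶ configuration leaves the e_g set evenly filled (or empty) — no strong Jahn–Teller driving force.

[Mn(NCS)₆]³−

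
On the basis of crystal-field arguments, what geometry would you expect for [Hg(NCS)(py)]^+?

Ligand charges: each isothiocyanate is −1; pyridine is neutral. With an overall charge of +1 the mercury centre must be in the +2 oxidation state.
Mercury is a group-12 element; Hg(II) is therefore d¹⁰.
With 2 monodentate ligands the coordination number is 2.
A d¹⁰ ion with only two ligands adopts a linear arrangement (sp hybridisation; no CFSE preference).

linear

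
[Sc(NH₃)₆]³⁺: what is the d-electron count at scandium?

d0

Ammonia is neutral; balancing the +3 overall charge requires Sc(III).
Scandium is a group-3 element; Sc(III) is therefore d⁰.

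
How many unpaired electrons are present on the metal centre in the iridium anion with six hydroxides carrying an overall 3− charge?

0 unpaired electrons

Summing ligand charges against the −3 overall charge gives an oxidation state of +3 for iridium.
Ir sits in group 9, so the d-electron count is 9 − 3 = 6.
The spin state decides the count: a 5d ion has a large Δₒ and is invariably low-spin.
An octahedral low-spin d⁶ ion is t₂g⁶e_g⁰, giving 0 unpaired electrons.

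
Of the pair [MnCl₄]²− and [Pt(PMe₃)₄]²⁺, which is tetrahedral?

For [MnCl₄]²−: Each chloride is −1; balancing the −2 overall charge requires Mn(II). Manganese is a group-7 element; Mn(II) is therefore d⁵. A high-spin d⁵ ion has zero CFSE in either geometry, so four ligands adopt the sterically favoured tetrahedral geometry. → tetrahedral.
For [Pt(PMe₃)₄]²⁺: Trimethylphosphine is neutral; balancing the +2 overall charge requires Pt(II). Platinum is a group-10 element; Pt(II) is therefore d⁸. A 5d d⁸ ion has a large crystal-field splitting; square planar leaves the high-energy d_{x²−y²} orbital empty and maximises CFSE. → square planar.

[MnCl₄]²−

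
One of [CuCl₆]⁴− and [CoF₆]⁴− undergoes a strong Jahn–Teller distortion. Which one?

[CuCl₆]⁴−

[CuCl₆]⁴−: Ligand charges: each chloride is −1. With an overall charge of −4 the copper centre must be in the +2 oxidation state. Group 11 minus oxidation state 2 gives a d⁹ configuration. The t₂g⁶e_g³ configuration has an unevenly filled e_g set; the Jahn–Teller theorem predicts a tetragonal distortion (typically axial elongation) to lift the degeneracy.
[CoF₆]⁴−: Each fluoride is −1; balancing the −4 overall charge requires Co(II). Co sits in group 9, so the d-electron count is 9 − 2 = 7. Fluoride is a weak-field ligand for a first-row metal, so the complex is high-spin. The d⁷ configuration leaves the e_g set evenly filled (or empty) — no strong Jahn–Teller driving force.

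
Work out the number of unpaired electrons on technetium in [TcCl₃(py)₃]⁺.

3 unpaired electrons

Summing ligand charges against the +1 overall charge gives an oxidation state of +4 for technetium.
Group 7 minus oxidation state 4 gives a d³ configuration.
In an octahedral field the d³ configuration is t₂g³e_g⁰ (only one arrangement possible), giving 3 unpaired electrons.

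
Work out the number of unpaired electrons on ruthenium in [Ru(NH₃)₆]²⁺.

0

Ligand charges: ammonia is neutral. With an overall charge of +2 the ruthenium centre must be in the +2 oxidation state.
Group 8 minus oxidation state 2 gives a d⁶ configuration.
The spin state decides the count: a 4d ion has a large Δₒ and is invariably low-spin.
An octahedral low-spin d⁶ ion is t₂g⁶e_g⁰, giving 0 unpaired electrons.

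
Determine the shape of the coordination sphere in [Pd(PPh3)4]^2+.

square planar

Triphenylphosphine is neutral; balancing the +2 overall charge requires Pd(II).
Palladium is a group-10 element; Pd(II) is therefore d⁸.
With 4 monodentate ligands the coordination number is 4.
A 4d d⁸ ion has a large crystal-field splitting; square planar leaves the high-energy d_{x²−y²} orbital empty and maximises CFSE.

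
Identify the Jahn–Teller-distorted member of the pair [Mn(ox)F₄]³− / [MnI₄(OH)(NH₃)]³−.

[Mn(ox)F₄]³−: Each oxalate is −2; each fluoride is −1; balancing the −3 overall charge requires Mn(III). Group 7 minus oxidation state 3 gives a d⁴ configuration. Fluoride and oxalate are weak-field ligands for a first-row metal, so the complex is high-spin. The t₂g³e_g¹ (high-spin) configuration has an unevenly filled e_g set; the Jahn–Teller theorem predicts a tetragonal distortion (typically axial elongation) to lift the degeneracy.
[MnI₄(OH)(NH₃)]³−: Ligand charges: each iodide is −1; each hydroxide is −1; ammonia is neutral. With an overall charge of −3 the manganese centre must be in the +2 oxidation state. Manganese is a group-7 element; Mn(II) is therefore d⁵. Hydroxide and iodide are weak-field ligands for a first-row metal, so the complex is high-spin. The d⁵ configuration leaves the e_g set evenly filled (or empty) — no strong Jahn–Teller driving force.

[Mn(ox)F₄]³−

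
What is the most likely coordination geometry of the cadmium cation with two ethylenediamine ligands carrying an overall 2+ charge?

Ligand charges: ethylenediamine is neutral. With an overall charge of +2 the cadmium centre must be in the +2 oxidation state.
Cadmium is a group-12 element; Cd(II) is therefore d¹⁰.
Counting donor atoms: 2×ethylenediamine (bidentate) → 4 donors. Coordination number = 4.
A d¹⁰ ion has no crystal-field stabilisation preference between square planar and tetrahedral, so four ligands adopt the sterically favoured tetrahedral geometry.

tetrahedral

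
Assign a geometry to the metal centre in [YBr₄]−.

tetrahedral

Each bromide is −1; balancing the −1 overall charge requires Y(III).
Yttrium is a group-3 element; Y(III) is therefore d⁰.
With 4 monodentate ligands the coordination number is 4.
A d⁰ ion has no crystal-field stabilisation preference between square planar and tetrahedral, so four ligands adopt the sterically favoured tetrahedral geometry.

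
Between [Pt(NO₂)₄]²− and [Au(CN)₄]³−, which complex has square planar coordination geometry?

For [Pt(NO₂)₄]²−: Summing ligand charges against the −2 overall charge gives an oxidation state of +2 for platinum. Platinum is a group-10 element; Pt(II) is therefore d⁸. A 5d d⁸ ion has a large crystal-field splitting; square planar leaves the high-energy d_{x²−y²} orbital empty and maximises CFSE. → square planar.
For [Au(CN)₄]³−: Summing ligand charges against the −3 overall charge gives an oxidation state of +1 for gold. Gold is a group-11 element; Au(I) is therefore d¹⁰. A d¹⁰ ion has no crystal-field stabilisation preference between square planar and tetrahedral, so four ligands adopt the sterically favoured tetrahedral geometry. → tetrahedral.

[Pt(NO₂)₄]²−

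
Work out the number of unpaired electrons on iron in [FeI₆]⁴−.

4

Ligand charges: each iodide is −1. With an overall charge of −4 the iron centre must be in the +2 oxidation state.
Iron is a group-8 element; Fe(II) is therefore d⁶.
The spin state decides the count: Iodide is a weak-field ligand for a first-row metal, so the complex is high-spin.
An octahedral high-spin d⁶ ion is t₂g⁴e_g², giving 4 unpaired electrons.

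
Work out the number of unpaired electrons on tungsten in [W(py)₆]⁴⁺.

2

Summing ligand charges against the +4 overall charge gives an oxidation state of +4 for tungsten.
Group 6 minus oxidation state 4 gives a d² configuration.
In an octahedral field the d² configuration is t₂g²e_g⁰ (only one arrangement possible), giving 2 unpaired electrons.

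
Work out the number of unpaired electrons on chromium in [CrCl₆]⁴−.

Each chloride is −1; balancing the −4 overall charge requires Cr(II).
Chromium is a group-6 element; Cr(II) is therefore d⁴.
The spin state decides the count: Chloride is a weak-field ligand for a first-row metal, so the complex is high-spin.
An octahedral high-spin d⁴ ion is t₂g³e_g¹, giving 4 unpaired electrons.

4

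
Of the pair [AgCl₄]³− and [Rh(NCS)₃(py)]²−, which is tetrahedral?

For [AgCl₄]³−: Each chloride is −1; balancing the −3 overall charge requires Ag(I). Group 11 minus oxidation state 1 gives a d¹⁰ configuration. A d¹⁰ ion has no crystal-field stabilisation preference between square planar and tetrahedral, so four ligands adopt the sterically favoured tetrahedral geometry. → tetrahedral.
For [Rh(NCS)₃(py)]²−: Ligand charges: each isothiocyanate is −1; pyridine is neutral. With an overall charge of −2 the rhodium centre must be in the +1 oxidation state. Rh sits in group 9, so the d-electron count is 9 − 1 = 8. A 4d d⁸ ion has a large crystal-field splitting; square planar leaves the high-energy d_{x²−y²} orbital empty and maximises CFSE. → square planar.

[AgCl₄]³−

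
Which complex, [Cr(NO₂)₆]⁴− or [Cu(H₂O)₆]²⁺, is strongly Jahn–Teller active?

[Cu(H₂O)₆]²⁺

[Cr(NO₂)₆]⁴−: Summing ligand charges against the −4 overall charge gives an oxidation state of +2 for chromium. Cr sits in group 6, so the d-electron count is 6 − 2 = 4. Nitro (N-bound nitrite) is a strong-field ligand (high in the spectrochemical series) for a first-row metal, so the complex is low-spin. The d⁴ configuration leaves the e_g set evenly filled (or empty) — no strong Jahn–Teller driving force.
[Cu(H₂O)₆]²⁺: Summing ligand charges against the +2 overall charge gives an oxidation state of +2 for copper. Group 11 minus oxidation state 2 gives a d⁹ configuration. The t₂g⁶e_g³ configuration has an unevenly filled e_g set; the Jahn–Teller theorem predicts a tetragonal distortion (typically axial elongation) to lift the degeneracy.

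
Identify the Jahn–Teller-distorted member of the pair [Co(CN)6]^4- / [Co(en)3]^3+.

[Co(CN)6]^4-

[Co(CN)6]^4-: Each cyanide is −1; balancing the −4 overall charge requires Co(II). Cobalt is a group-9 element; Co(II) is therefore d⁷. Cyanide is a strong-field ligand (high in the spectrochemical series) for a first-row metal, so the complex is low-spin. The t₂g⁶e_g¹ (low-spin) configuration has an unevenly filled e_g set; the Jahn–Teller theorem predicts a tetragonal distortion (typically axial elongation) to lift the degeneracy.
[Co(en)3]^3+: Summing ligand charges against the +3 overall charge gives an oxidation state of +3 for cobalt. Group 9 minus oxidation state 3 gives a d⁶ configuration. Co(III) has an exceptionally large octahedral splitting and is low-spin with essentially every ligand except fluoride. The d⁶ configuration leaves the e_g set evenly filled (or empty) — no strong Jahn–Teller driving force.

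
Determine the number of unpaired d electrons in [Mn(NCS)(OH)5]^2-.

3

Summing ligand charges against the −2 overall charge gives an oxidation state of +4 for manganese.
Mn sits in group 7, so the d-electron count is 7 − 4 = 3.
In an octahedral field the d³ configuration is t₂g³e_g⁰ (only one arrangement possible), giving 3 unpaired electrons.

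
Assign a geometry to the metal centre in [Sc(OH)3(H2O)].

Each hydroxide is −1; water is neutral; balancing the 0 overall charge requires Sc(III).
Sc sits in group 3, so the d-electron count is 3 − 3 = 0.
Coordination number: 4.
A d⁰ ion has no crystal-field stabilisation preference between square planar and tetrahedral, so four ligands adopt the sterically favoured tetrahedral geometry.

tetrahedral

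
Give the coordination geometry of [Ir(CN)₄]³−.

Summing ligand charges against the −3 overall charge gives an oxidation state of +1 for iridium.
Ir sits in group 9, so the d-electron count is 9 − 1 = 8.
Coordination number: 4.
A 5d d⁸ ion has a large crystal-field splitting; square planar leaves the high-energy d_{x²−y²} orbital empty and maximises CFSE.

square planar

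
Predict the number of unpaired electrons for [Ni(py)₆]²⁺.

Ligand charges: pyridine is neutral. With an overall charge of +2 the nickel centre must be in the +2 oxidation state.
Ni sits in group 10, so the d-electron count is 10 − 2 = 8.
In an octahedral field the d⁸ configuration is t₂g⁶e_g² (only one arrangement possible), giving 2 unpaired electrons.

2 unpaired electrons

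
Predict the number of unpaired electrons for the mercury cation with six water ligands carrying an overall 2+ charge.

Ligand charges: water is neutral. With an overall charge of +2 the mercury centre must be in the +2 oxidation state.
Mercury is a group-12 element; Hg(II) is therefore d¹⁰.
In an octahedral field the d¹⁰ configuration is t₂g⁶e_g⁴, giving 0 unpaired electrons.

0 unpaired electrons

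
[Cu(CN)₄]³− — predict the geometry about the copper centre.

Summing ligand charges against the −3 overall charge gives an oxidation state of +1 for copper.
Copper is a group-11 element; Cu(I) is therefore d¹⁰.
Coordination number: 4.
A d¹⁰ ion has no crystal-field stabilisation preference between square planar and tetrahedral, so four ligands adopt the sterically favoured tetrahedral geometry.

tetrahedral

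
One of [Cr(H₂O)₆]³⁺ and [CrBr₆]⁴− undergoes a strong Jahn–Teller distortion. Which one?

[Cr(H₂O)₆]³⁺: Water is neutral; balancing the +3 overall charge requires Cr(III). Chromium is a group-6 element; Cr(III) is therefore d³. The d³ configuration leaves the e_g set evenly filled (or empty) — no strong Jahn–Teller driving force.
[CrBr₆]⁴−: Ligand charges: each bromide is −1. With an overall charge of −4 the chromium centre must be in the +2 oxidation state. Cr sits in group 6, so the d-electron count is 6 − 2 = 4. Bromide is a weak-field ligand for a first-row metal, so the complex is high-spin. The t₂g³e_g¹ (high-spin) configuration has an unevenly filled e_g set; the Jahn–Teller theorem predicts a tetragonal distortion (typically axial elongation) to lift the degeneracy.

[CrBr₆]⁴−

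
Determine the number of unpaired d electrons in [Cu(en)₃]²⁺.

Ligand charges: ethylenediamine is neutral. With an overall charge of +2 the copper centre must be in the +2 oxidation state.
Cu sits in group 11, so the d-electron count is 11 − 2 = 9.
Counting donor atoms: 3×ethylenediamine (bidentate) → 6 donors. Coordination number = 6.
In an octahedral field the d⁹ configuration is t₂g⁶e_g³ (only one arrangement possible), giving 1 unpaired electron.

1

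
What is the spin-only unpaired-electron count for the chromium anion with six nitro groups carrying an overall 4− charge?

Summing ligand charges against the −4 overall charge gives an oxidation state of +2 for chromium.
Cr sits in group 6, so the d-electron count is 6 − 2 = 4.
The spin state decides the count: Nitro (N-bound nitrite) is a strong-field ligand (high in the spectrochemical series) for a first-row metal, so the complex is low-spin.
An octahedral low-spin d⁴ ion is t₂g⁴e_g⁰, giving 2 unpaired electrons.

2 unpaired electrons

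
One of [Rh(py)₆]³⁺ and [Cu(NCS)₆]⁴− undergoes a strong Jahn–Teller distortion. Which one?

[Cu(NCS)₆]⁴−

[Rh(py)₆]³⁺: Ligand charges: pyridine is neutral. With an overall charge of +3 the rhodium centre must be in the +3 oxidation state. Rh sits in group 9, so the d-electron count is 9 − 3 = 6. A 4d ion has a large Δₒ and is invariably low-spin. The d⁶ configuration leaves the e_g set evenly filled (or empty) — no strong Jahn–Teller driving force.
[Cu(NCS)₆]⁴−: Ligand charges: each isothiocyanate is −1. With an overall charge of −4 the copper centre must be in the +2 oxidation state. Copper is a group-11 element; Cu(II) is therefore d⁹. The t₂g⁶e_g³ configuration has an unevenly filled e_g set; the Jahn–Teller theorem predicts a tetragonal distortion (typically axial elongation) to lift the degeneracy.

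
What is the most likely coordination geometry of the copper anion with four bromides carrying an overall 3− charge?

tetrahedral

Summing ligand charges against the −3 overall charge gives an oxidation state of +1 for copper.
Cu sits in group 11, so the d-electron count is 11 − 1 = 10.
With 4 monodentate ligands the coordination number is 4.
A d¹⁰ ion has no crystal-field stabilisation preference between square planar and tetrahedral, so four ligands adopt the sterically favoured tetrahedral geometry.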